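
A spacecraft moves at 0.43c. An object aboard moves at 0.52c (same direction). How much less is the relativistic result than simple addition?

Classical: u' + v = 0.52 + 0.43 = 0.95c
Relativistic: u = (0.52 + 0.43)/(1 + 0.2236) = 0.95/1.2236 = 0.7764c
Difference: 0.95 - 0.7764 = 0.1736c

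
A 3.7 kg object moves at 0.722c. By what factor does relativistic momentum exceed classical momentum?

p_rel = γmv, p_class = mv
Ratio = γ = 1/√(1 - 0.722²) = 1.445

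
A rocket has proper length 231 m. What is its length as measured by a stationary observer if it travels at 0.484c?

Proper length L₀ = 231 m
γ = 1/√(1 - 0.484²) = 1.143
L = L₀/γ = 231/1.143 = 202.1 m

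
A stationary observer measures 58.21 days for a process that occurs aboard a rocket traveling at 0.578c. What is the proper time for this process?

Dilated time Δt = 58.21 days
γ = 1/√(1 - 0.578²) = 1.2254
Δt₀ = Δt/γ = 58.21/1.2254 = 47.50 days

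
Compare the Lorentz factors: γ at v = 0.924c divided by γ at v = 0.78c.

γ₁ = 1/√(1 - 0.924²) = 2.615
γ₂ = 1/√(1 - 0.78²) = 1.598
γ₁/γ₂ = 2.615/1.598 = 1.636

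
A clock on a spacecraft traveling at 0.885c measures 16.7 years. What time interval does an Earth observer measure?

Proper time Δt₀ = 16.7 years
γ = 1/√(1 - 0.885²) = 2.148
Δt = γΔt₀ = 2.148 × 16.7 = 35.87 years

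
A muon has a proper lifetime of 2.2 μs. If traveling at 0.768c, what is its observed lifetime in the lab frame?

Proper lifetime τ₀ = 2.2 μs
γ = 1/√(1 - 0.768²) = 1.5614
τ = γτ₀ = 1.5614 × 2.2 μs = 3.435 μs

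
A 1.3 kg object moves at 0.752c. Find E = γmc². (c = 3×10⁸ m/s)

γ = 1/√(1 - 0.752²) = 1.517
mc² = 1.3 × (3×10⁸)² = 1.170×10¹⁷ J
E = γmc² = 1.517 × 1.170×10¹⁷ = 1.775×10¹⁷ J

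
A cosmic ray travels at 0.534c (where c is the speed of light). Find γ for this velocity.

v/c = 0.534, so (v/c)² = 0.285156
1 - (v/c)² = 0.714844
γ = 1/√(0.714844) = 1.183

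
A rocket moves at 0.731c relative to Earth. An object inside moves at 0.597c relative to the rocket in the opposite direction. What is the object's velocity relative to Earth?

Object's velocity in rocket frame is u' = -0.597c
u = (u' + v)/(1 + u'v/c²) = (v - 0.597)/(1 - 0.597·v/c²)
Numerator: 0.731 - 0.597 = 0.134
Denominator: 1 - 0.436407 = 0.563593
u = 0.134/0.563593 = 0.2378c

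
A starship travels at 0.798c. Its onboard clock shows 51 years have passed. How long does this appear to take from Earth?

Proper time Δt₀ = 51 years
γ = 1/√(1 - 0.798²) = 1.65932
Δt = γΔt₀ = 1.65932 × 51 = 84.63 years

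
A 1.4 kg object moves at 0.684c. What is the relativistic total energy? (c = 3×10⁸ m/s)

γ = 1/√(1 - 0.684²) = 1.371
mc² = 1.4 × (3×10⁸)² = 1.260×10¹⁷ J
E = γmc² = 1.371 × 1.260×10¹⁷ = 1.727×10¹⁷ J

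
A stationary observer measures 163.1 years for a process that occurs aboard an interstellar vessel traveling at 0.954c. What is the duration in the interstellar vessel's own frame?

Dilated time Δt = 163.1 years
γ = 1/√(1 - 0.954²) = 3.3355
Δt₀ = Δt/γ = 163.1/3.3355 = 48.90 years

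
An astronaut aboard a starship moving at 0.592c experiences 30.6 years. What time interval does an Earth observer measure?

Proper time Δt₀ = 30.6 years
γ = 1/√(1 - 0.592²) = 1.241
Δt = γΔt₀ = 1.241 × 30.6 = 37.97 years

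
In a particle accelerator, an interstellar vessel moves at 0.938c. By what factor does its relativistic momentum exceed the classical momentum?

p_rel = γmv, p_class = mv
Ratio = γ = 1/√(1 - 0.938²)
= 1/√(0.120156) = 2.885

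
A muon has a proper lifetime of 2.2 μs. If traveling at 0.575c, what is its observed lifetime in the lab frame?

Proper lifetime τ₀ = 2.2 μs
γ = 1/√(1 - 0.575²) = 1.2223
τ = γτ₀ = 1.2223 × 2.2 μs = 2.689 μs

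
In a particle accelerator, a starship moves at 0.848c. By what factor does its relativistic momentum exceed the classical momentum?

p_rel = γmv, p_class = mv
Ratio = γ = 1/√(1 - 0.848²)
= 1/√(0.280896) = 1.887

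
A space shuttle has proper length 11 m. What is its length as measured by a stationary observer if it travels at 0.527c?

Proper length L₀ = 11 m
γ = 1/√(1 - 0.527²) = 1.176657
L = L₀/γ = 11/1.176657 = 9.349 m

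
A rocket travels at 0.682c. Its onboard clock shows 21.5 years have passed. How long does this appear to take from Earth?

Proper time Δt₀ = 21.5 years
γ = 1/√(1 - 0.682²) = 1.3673
Δt = γΔt₀ = 1.3673 × 21.5 = 29.40 years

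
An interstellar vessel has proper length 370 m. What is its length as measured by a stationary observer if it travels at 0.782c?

Proper length L₀ = 370 m
γ = 1/√(1 - 0.782²) = 1.6044
L = L₀/γ = 370/1.6044 = 230.6 m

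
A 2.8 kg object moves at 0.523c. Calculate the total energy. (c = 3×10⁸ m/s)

γ = 1/√(1 - 0.523²) = 1.1733
mc² = 2.8 × (3×10⁸)² = 2.520×10¹⁷ J
E = γmc² = 1.1733 × 2.520×10¹⁷ = 2.957×10¹⁷ J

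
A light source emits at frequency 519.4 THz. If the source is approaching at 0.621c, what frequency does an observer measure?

β = v/c = 0.621
(1+β)/(1-β) = 1.621/0.379 = 4.277
Doppler factor = √(4.277) = 2.068
f_obs = 519.4 × 2.068 = 1074 THz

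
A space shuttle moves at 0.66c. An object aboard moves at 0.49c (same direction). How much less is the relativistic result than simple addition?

Classical: u' + v = 0.49 + 0.66 = 1.15c
Relativistic: u = (0.49 + 0.66)/(1 + 0.3234) = 1.15/1.3234 = 0.8690c
Difference: 1.15 - 0.8690 = 0.2810c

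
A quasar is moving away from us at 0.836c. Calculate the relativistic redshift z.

β = 0.836
(1+β)/(1-β) = 1.836/0.164 = 11.195
√(11.195) = 3.346
z = 3.346 - 1 = 2.346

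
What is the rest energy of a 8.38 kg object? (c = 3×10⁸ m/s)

c² = (3×10⁸)² = 9.000×10¹⁶ m²/s²
E₀ = mc² = 8.38 × 9.000×10¹⁶ = 7.542×10¹⁷ J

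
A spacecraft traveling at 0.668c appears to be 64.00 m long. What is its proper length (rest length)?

Contracted length L = 64.00 m
γ = 1/√(1 - 0.668²) = 1.3438
L₀ = γL = 1.3438 × 64.00 = 86.00 m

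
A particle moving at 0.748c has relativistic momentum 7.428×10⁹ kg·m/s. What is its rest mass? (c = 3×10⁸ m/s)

γ = 1/√(1 - 0.748²) = 1.507
v = 0.748 × 3×10⁸ = 2.244×10⁸ m/s
m = p/(γv) = 7.428×10⁹/(1.507 × 2.244×10⁸) = 21.97 kg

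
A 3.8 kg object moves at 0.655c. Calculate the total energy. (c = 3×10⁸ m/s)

γ = 1/√(1 - 0.655²) = 1.3234
mc² = 3.8 × (3×10⁸)² = 3.420×10¹⁷ J
E = γmc² = 1.3234 × 3.420×10¹⁷ = 4.526×10¹⁷ J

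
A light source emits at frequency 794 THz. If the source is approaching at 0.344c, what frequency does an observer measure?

β = v/c = 0.344
(1+β)/(1-β) = 1.344/0.656 = 2.049
Doppler factor = √(2.049) = 1.431
f_obs = 794 × 1.431 = 1136 THz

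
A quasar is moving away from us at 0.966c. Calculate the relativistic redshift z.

β = 0.966
(1+β)/(1-β) = 1.966/0.034 = 57.82
√(57.82) = 7.604
z = 7.604 - 1 = 6.604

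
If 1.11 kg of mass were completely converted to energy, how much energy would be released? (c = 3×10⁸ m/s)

Using E = mc²:
c² = (3×10⁸)² = 9×10¹⁶ m²/s²
E = 1.11 × 9×10¹⁶ = 9.990×10¹⁶ J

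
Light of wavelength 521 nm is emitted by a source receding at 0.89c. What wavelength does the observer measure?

β = 0.89
Wavelength Doppler factor = √(1.89/0.11) = √(17.18) = 4.145
λ_obs = 521 × 4.145 = 2160 nm (redshift)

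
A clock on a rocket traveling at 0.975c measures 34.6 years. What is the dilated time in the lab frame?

Proper time Δt₀ = 34.6 years
γ = 1/√(1 - 0.975²) = 4.500
Δt = γΔt₀ = 4.500 × 34.6 = 155.7 years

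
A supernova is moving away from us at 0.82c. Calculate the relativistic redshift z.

β = 0.82
(1+β)/(1-β) = 1.82/0.18 = 10.11
√(10.11) = 3.180
z = 3.180 - 1 = 2.180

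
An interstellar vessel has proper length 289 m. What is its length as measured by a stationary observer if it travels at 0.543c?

Proper length L₀ = 289 m
γ = 1/√(1 - 0.543²) = 1.191
L = L₀/γ = 289/1.191 = 242.7 m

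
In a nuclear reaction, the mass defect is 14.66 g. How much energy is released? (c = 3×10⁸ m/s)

Convert mass defect: Δm = 14.66 g = 0.01466 kg
E = Δm·c² = 0.01466 × (3×10⁸)²
= 0.01466 × 9×10¹⁶ = 1.319×10¹⁵ J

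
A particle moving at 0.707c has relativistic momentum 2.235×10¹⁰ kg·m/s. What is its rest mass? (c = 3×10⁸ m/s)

γ = 1/√(1 - 0.707²) = 1.414
v = 0.707 × 3×10⁸ = 2.121×10⁸ m/s
m = p/(γv) = 2.235×10¹⁰/(1.414 × 2.121×10⁸) = 74.52 kg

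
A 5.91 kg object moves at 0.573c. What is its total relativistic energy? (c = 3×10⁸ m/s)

γ = 1/√(1 - 0.573²) = 1.2202
mc² = 5.91 × (3×10⁸)² = 5.319×10¹⁷ J
E = γmc² = 1.2202 × 5.319×10¹⁷ = 6.490×10¹⁷ J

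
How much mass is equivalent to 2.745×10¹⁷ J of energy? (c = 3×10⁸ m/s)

From E = mc², we get m = E/c²
c² = (3×10⁸)² = 9×10¹⁶ m²/s²
m = 2.745×10¹⁷ / 9×10¹⁶ = 3.050 kg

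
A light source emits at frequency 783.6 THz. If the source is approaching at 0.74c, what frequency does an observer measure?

β = v/c = 0.74
(1+β)/(1-β) = 1.74/0.26 = 6.692
Doppler factor = √(6.692) = 2.587
f_obs = 783.6 × 2.587 = 2027 THz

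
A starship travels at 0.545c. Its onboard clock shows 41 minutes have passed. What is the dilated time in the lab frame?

Proper time Δt₀ = 41 minutes
γ = 1/√(1 - 0.545²) = 1.1927
Δt = γΔt₀ = 1.1927 × 41 = 48.90 minutes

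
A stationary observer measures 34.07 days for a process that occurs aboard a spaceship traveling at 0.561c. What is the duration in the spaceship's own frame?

Dilated time Δt = 34.07 days
γ = 1/√(1 - 0.561²) = 1.208
Δt₀ = Δt/γ = 34.07/1.208 = 28.20 days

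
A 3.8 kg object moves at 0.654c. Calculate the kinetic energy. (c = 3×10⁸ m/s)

γ = 1/√(1 - 0.654²) = 1.3219
γ - 1 = 0.3219
KE = (γ-1)mc² = 0.3219 × 3.8 × (3×10⁸)² = 1.101×10¹⁷ J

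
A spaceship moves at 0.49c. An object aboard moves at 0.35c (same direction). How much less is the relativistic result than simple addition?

Classical: u' + v = 0.35 + 0.49 = 0.84c
Relativistic: u = (0.35 + 0.49)/(1 + 0.1715) = 0.84/1.1715 = 0.7170c
Difference: 0.84 - 0.7170 = 0.1230c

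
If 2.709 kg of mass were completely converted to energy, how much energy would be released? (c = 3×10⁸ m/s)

Using E = mc²:
c² = (3×10⁸)² = 9×10¹⁶ m²/s²
E = 2.709 × 9×10¹⁶ = 2.438×10¹⁷ J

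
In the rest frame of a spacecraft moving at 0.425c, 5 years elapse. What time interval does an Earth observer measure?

Proper time Δt₀ = 5 years
γ = 1/√(1 - 0.425²) = 1.1047
Δt = γΔt₀ = 1.1047 × 5 = 5.524 years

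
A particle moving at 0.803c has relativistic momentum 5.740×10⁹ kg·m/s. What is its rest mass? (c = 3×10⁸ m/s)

γ = 1/√(1 - 0.803²) = 1.678
v = 0.803 × 3×10⁸ = 2.409×10⁸ m/s
m = p/(γv) = 5.740×10⁹/(1.678 × 2.409×10⁸) = 14.20 kg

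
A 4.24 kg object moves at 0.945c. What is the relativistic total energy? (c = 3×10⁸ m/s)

γ = 1/√(1 - 0.945²) = 3.057
mc² = 4.24 × (3×10⁸)² = 3.816×10¹⁷ J
E = γmc² = 3.057 × 3.816×10¹⁷ = 1.167×10¹⁸ J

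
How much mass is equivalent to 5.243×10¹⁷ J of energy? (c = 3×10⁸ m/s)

From E = mc², we get m = E/c²
c² = (3×10⁸)² = 9×10¹⁶ m²/s²
m = 5.243×10¹⁷ / 9×10¹⁶ = 5.826 kg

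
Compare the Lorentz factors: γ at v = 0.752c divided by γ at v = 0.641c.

γ₁ = 1/√(1 - 0.752²) = 1.517
γ₂ = 1/√(1 - 0.641²) = 1.303
γ₁/γ₂ = 1.517/1.303 = 1.164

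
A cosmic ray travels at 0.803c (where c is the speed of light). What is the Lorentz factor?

v/c = 0.803, so (v/c)² = 0.644809
1 - (v/c)² = 0.355191
γ = 1/√(0.355191) = 1.678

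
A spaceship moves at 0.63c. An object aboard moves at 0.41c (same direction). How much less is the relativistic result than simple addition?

Classical: u' + v = 0.41 + 0.63 = 1.04c
Relativistic: u = (0.41 + 0.63)/(1 + 0.2583) = 1.04/1.2583 = 0.8265c
Difference: 1.04 - 0.8265 = 0.2135c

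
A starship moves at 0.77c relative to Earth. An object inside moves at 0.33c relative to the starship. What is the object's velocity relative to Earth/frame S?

u = (u' + v)/(1 + u'v/c²)
Numerator: 0.33 + 0.77 = 1.1
Denominator: 1 + 0.2541 = 1.2541
u = 1.1/1.2541 = 0.8771c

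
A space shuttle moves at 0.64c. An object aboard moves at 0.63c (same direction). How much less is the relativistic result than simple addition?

Classical: u' + v = 0.63 + 0.64 = 1.27c
Relativistic: u = (0.63 + 0.64)/(1 + 0.4032) = 1.27/1.4032 = 0.9051c
Difference: 1.27 - 0.9051 = 0.3649c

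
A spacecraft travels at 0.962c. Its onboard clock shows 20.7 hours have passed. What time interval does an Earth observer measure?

Proper time Δt₀ = 20.7 hours
γ = 1/√(1 - 0.962²) = 3.6623
Δt = γΔt₀ = 3.6623 × 20.7 = 75.81 hours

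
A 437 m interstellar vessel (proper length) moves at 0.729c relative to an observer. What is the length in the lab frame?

Proper length L₀ = 437 m
γ = 1/√(1 - 0.729²) = 1.461
L = L₀/γ = 437/1.461 = 299.1 m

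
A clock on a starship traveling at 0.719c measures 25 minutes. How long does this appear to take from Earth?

Proper time Δt₀ = 25 minutes
γ = 1/√(1 - 0.719²) = 1.4388
Δt = γΔt₀ = 1.4388 × 25 = 35.97 minutes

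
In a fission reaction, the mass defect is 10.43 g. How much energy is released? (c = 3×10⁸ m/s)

Convert mass defect: Δm = 10.43 g = 0.01043 kg
E = Δm·c² = 0.01043 × (3×10⁸)²
= 0.01043 × 9×10¹⁶ = 9.387×10¹⁴ J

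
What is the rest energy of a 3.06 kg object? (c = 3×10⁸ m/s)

c² = (3×10⁸)² = 9.000×10¹⁶ m²/s²
E₀ = mc² = 3.06 × 9.000×10¹⁶ = 2.754×10¹⁷ J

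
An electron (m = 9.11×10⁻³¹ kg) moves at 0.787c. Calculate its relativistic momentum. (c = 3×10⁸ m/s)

γ = 1/√(1 - 0.787²) = 1.6209
v = 0.787 × 3×10⁸ = 2.361×10⁸ m/s
p = γmv = 1.6209 × 9.11×10⁻³¹ × 2.361×10⁸ = 3.486×10⁻²² kg·m/s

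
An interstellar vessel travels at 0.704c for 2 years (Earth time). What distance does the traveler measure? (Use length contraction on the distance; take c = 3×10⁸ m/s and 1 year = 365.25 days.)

Earth distance: d = v × t = 0.704c × 2 yr = 1.333×10¹⁶ m
γ = 1.408
d' = d/γ = 1.333×10¹⁶/1.408 = 9.467×10¹⁵ m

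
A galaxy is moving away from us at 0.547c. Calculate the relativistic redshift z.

β = 0.547
(1+β)/(1-β) = 1.547/0.453 = 3.415
√(3.415) = 1.848
z = 1.848 - 1 = 0.8480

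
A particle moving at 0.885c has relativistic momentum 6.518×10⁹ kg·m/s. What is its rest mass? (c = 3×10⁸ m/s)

γ = 1/√(1 - 0.885²) = 2.148
v = 0.885 × 3×10⁸ = 2.655×10⁸ m/s
m = p/(γv) = 6.518×10⁹/(2.148 × 2.655×10⁸) = 11.43 kg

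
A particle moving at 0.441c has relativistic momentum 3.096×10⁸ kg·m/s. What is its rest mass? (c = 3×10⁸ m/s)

γ = 1/√(1 - 0.441²) = 1.1142
v = 0.441 × 3×10⁸ = 1.323×10⁸ m/s
m = p/(γv) = 3.096×10⁸/(1.1142 × 1.323×10⁸) = 2.100 kg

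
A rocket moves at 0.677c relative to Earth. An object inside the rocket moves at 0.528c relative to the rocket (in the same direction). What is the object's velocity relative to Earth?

u = (u' + v)/(1 + u'v/c²)
Numerator: 0.528 + 0.677 = 1.205
Denominator: 1 + 0.357456 = 1.357456
u = 1.205/1.357456 = 0.8877c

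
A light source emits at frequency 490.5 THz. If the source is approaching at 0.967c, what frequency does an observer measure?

β = v/c = 0.967
(1+β)/(1-β) = 1.967/0.033 = 59.606
Doppler factor = √(59.606) = 7.720
f_obs = 490.5 × 7.720 = 3787 THz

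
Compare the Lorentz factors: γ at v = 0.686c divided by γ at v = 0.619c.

γ₁ = 1/√(1 - 0.686²) = 1.374
γ₂ = 1/√(1 - 0.619²) = 1.273
γ₁/γ₂ = 1.374/1.273 = 1.079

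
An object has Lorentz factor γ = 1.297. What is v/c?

From γ = 1/√(1 - v²/c²):
1/γ² = 1/1.297² = 0.5945
v²/c² = 1 - 0.5945 = 0.4055
v/c = √(0.4055) = 0.6368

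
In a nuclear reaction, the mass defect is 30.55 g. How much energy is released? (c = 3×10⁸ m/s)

Convert mass defect: Δm = 30.55 g = 0.03055 kg
E = Δm·c² = 0.03055 × (3×10⁸)²
= 0.03055 × 9×10¹⁶ = 2.750×10¹⁵ J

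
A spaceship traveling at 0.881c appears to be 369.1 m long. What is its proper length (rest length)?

Contracted length L = 369.1 m
γ = 1/√(1 - 0.881²) = 2.1136
L₀ = γL = 2.1136 × 369.1 = 780.1 m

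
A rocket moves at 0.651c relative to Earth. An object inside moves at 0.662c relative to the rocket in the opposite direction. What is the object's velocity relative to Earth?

Object's velocity in rocket frame is u' = -0.662c
u = (u' + v)/(1 + u'v/c²) = (v - 0.662)/(1 - 0.662·v/c²)
Numerator: 0.651 - 0.662 = -0.011
Denominator: 1 - 0.430962 = 0.569038
u = -0.011/0.569038 = -0.01933c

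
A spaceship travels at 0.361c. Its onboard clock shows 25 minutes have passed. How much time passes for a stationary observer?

Proper time Δt₀ = 25 minutes
γ = 1/√(1 - 0.361²) = 1.0723
Δt = γΔt₀ = 1.0723 × 25 = 26.81 minutes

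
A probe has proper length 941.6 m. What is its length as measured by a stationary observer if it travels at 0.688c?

Proper length L₀ = 941.6 m
γ = 1/√(1 - 0.688²) = 1.378
L = L₀/γ = 941.6/1.378 = 683.3 m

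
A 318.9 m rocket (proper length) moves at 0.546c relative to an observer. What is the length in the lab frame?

Proper length L₀ = 318.9 m
γ = 1/√(1 - 0.546²) = 1.1936
L = L₀/γ = 318.9/1.1936 = 267.2 m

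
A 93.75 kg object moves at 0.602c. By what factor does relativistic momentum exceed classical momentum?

p_rel = γmv, p_class = mv
Ratio = γ = 1/√(1 - 0.602²) = 1.252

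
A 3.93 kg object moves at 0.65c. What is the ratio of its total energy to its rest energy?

E = γmc², E₀ = mc²
E/E₀ = γ = 1/√(1 - 0.65²) = 1.316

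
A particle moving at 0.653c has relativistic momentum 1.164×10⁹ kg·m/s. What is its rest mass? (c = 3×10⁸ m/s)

γ = 1/√(1 - 0.653²) = 1.3204
v = 0.653 × 3×10⁸ = 1.959×10⁸ m/s
m = p/(γv) = 1.164×10⁹/(1.3204 × 1.959×10⁸) = 4.500 kg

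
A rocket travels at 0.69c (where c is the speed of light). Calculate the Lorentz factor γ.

v/c = 0.69, so (v/c)² = 0.4761
1 - (v/c)² = 0.5239
γ = 1/√(0.5239) = 1.382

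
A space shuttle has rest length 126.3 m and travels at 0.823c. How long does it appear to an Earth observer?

Proper length L₀ = 126.3 m
γ = 1/√(1 - 0.823²) = 1.76044
L = L₀/γ = 126.3/1.76044 = 71.74 m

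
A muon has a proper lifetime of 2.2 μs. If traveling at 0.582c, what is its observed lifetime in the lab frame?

Proper lifetime τ₀ = 2.2 μs
γ = 1/√(1 - 0.582²) = 1.2297
τ = γτ₀ = 1.2297 × 2.2 μs = 2.705 μs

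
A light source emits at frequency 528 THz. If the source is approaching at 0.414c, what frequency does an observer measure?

β = v/c = 0.414
(1+β)/(1-β) = 1.414/0.586 = 2.413
Doppler factor = √(2.413) = 1.5534
f_obs = 528 × 1.5534 = 820.2 THz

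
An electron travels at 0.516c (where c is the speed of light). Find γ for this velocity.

v/c = 0.516, so (v/c)² = 0.266256
1 - (v/c)² = 0.733744
γ = 1/√(0.733744) = 1.167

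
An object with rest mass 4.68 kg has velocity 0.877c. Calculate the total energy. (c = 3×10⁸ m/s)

γ = 1/√(1 - 0.877²) = 2.0812
mc² = 4.68 × (3×10⁸)² = 4.212×10¹⁷ J
E = γmc² = 2.0812 × 4.212×10¹⁷ = 8.766×10¹⁷ J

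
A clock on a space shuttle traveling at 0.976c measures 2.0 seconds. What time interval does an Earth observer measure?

Proper time Δt₀ = 2.0 seconds
γ = 1/√(1 - 0.976²) = 4.592
Δt = γΔt₀ = 4.592 × 2.0 = 9.184 seconds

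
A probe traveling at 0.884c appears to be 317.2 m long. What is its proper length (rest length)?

Contracted length L = 317.2 m
γ = 1/√(1 - 0.884²) = 2.139
L₀ = γL = 2.139 × 317.2 = 678.5 m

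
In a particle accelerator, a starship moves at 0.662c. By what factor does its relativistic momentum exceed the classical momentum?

p_rel = γmv, p_class = mv
Ratio = γ = 1/√(1 - 0.662²)
= 1/√(0.561756) = 1.334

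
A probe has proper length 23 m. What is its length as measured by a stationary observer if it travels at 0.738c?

Proper length L₀ = 23 m
γ = 1/√(1 - 0.738²) = 1.482
L = L₀/γ = 23/1.482 = 15.52 m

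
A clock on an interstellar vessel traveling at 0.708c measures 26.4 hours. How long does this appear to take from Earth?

Proper time Δt₀ = 26.4 hours
γ = 1/√(1 - 0.708²) = 1.416
Δt = γΔt₀ = 1.416 × 26.4 = 37.38 hours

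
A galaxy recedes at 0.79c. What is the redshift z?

β = 0.79
(1+β)/(1-β) = 1.79/0.21 = 8.524
√(8.524) = 2.920
z = 2.920 - 1 = 1.920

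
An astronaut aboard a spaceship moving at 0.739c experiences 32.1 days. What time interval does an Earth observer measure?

Proper time Δt₀ = 32.1 days
γ = 1/√(1 - 0.739²) = 1.4843
Δt = γΔt₀ = 1.4843 × 32.1 = 47.65 days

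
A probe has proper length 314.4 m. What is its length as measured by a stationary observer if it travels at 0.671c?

Proper length L₀ = 314.4 m
γ = 1/√(1 - 0.671²) = 1.349
L = L₀/γ = 314.4/1.349 = 233.1 m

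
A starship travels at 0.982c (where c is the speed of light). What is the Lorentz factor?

v/c = 0.982, so (v/c)² = 0.964324
1 - (v/c)² = 0.035676
γ = 1/√(0.035676) = 5.294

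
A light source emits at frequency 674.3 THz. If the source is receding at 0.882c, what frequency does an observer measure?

β = v/c = 0.882
(1-β)/(1+β) = 0.118/1.882 = 0.06270
Doppler factor = √(0.06270) = 0.2504
f_obs = 674.3 × 0.2504 = 168.8 THz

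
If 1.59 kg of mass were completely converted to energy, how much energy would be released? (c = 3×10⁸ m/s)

Using E = mc²:
c² = (3×10⁸)² = 9×10¹⁶ m²/s²
E = 1.59 × 9×10¹⁶ = 1.431×10¹⁷ J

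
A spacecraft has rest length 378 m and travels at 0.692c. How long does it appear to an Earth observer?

Proper length L₀ = 378 m
γ = 1/√(1 - 0.692²) = 1.385
L = L₀/γ = 378/1.385 = 272.9 m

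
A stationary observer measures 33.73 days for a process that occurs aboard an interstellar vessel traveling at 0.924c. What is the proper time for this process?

Dilated time Δt = 33.73 days
γ = 1/√(1 - 0.924²) = 2.615
Δt₀ = Δt/γ = 33.73/2.615 = 12.90 days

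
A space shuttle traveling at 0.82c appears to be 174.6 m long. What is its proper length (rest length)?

Contracted length L = 174.6 m
γ = 1/√(1 - 0.82²) = 1.74714
L₀ = γL = 1.74714 × 174.6 = 305.1 m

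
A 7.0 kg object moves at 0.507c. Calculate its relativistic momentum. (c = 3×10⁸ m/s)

γ = 1/√(1 - 0.507²) = 1.160
v = 0.507 × 3×10⁸ = 1.521×10⁸ m/s
p = γmv = 1.160 × 7.0 × 1.521×10⁸ = 1.235×10⁹ kg·m/s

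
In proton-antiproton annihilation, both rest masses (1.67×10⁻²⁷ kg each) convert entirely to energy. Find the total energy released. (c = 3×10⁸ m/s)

Both particles have the same rest mass, so total mass = 2m
E = 2m·c² = 2 × 1.67×10⁻²⁷ × (3×10⁸)²
= 2 × 1.67×10⁻²⁷ × 9×10¹⁶
= 3.006×10⁻¹⁰ J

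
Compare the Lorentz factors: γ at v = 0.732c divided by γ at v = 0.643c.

γ₁ = 1/√(1 - 0.732²) = 1.468
γ₂ = 1/√(1 - 0.643²) = 1.306
γ₁/γ₂ = 1.468/1.306 = 1.124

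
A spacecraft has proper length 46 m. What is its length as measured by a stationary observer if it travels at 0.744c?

Proper length L₀ = 46 m
γ = 1/√(1 - 0.744²) = 1.4966
L = L₀/γ = 46/1.4966 = 30.74 m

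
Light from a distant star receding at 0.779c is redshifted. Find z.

β = 0.779
(1+β)/(1-β) = 1.779/0.221 = 8.050
√(8.050) = 2.837
z = 2.837 - 1 = 1.837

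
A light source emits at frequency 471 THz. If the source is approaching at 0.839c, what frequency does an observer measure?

β = v/c = 0.839
(1+β)/(1-β) = 1.839/0.161 = 11.422
Doppler factor = √(11.422) = 3.380
f_obs = 471 × 3.380 = 1592 THz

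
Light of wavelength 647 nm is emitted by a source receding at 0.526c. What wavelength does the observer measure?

β = 0.526
Wavelength Doppler factor = √(1.526/0.474) = √(3.219) = 1.794
λ_obs = 647 × 1.794 = 1161 nm (redshift)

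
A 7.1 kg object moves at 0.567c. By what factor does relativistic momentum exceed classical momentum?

p_rel = γmv, p_class = mv
Ratio = γ = 1/√(1 - 0.567²) = 1.214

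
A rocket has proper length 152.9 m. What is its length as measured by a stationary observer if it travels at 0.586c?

Proper length L₀ = 152.9 m
γ = 1/√(1 - 0.586²) = 1.234
L = L₀/γ = 152.9/1.234 = 123.9 m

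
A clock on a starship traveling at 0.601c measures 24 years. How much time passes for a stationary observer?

Proper time Δt₀ = 24 years
γ = 1/√(1 - 0.601²) = 1.2512
Δt = γΔt₀ = 1.2512 × 24 = 30.03 years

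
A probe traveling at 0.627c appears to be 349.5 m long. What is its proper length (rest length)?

Contracted length L = 349.5 m
γ = 1/√(1 - 0.627²) = 1.28367
L₀ = γL = 1.28367 × 349.5 = 448.6 m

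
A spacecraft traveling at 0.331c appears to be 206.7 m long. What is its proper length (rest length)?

Contracted length L = 206.7 m
γ = 1/√(1 - 0.331²) = 1.0597
L₀ = γL = 1.0597 × 206.7 = 219.0 m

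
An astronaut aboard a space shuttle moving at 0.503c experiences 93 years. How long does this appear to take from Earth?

Proper time Δt₀ = 93 years
γ = 1/√(1 - 0.503²) = 1.157
Δt = γΔt₀ = 1.157 × 93 = 107.6 years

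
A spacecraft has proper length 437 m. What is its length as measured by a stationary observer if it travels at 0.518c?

Proper length L₀ = 437 m
γ = 1/√(1 - 0.518²) = 1.169
L = L₀/γ = 437/1.169 = 373.8 m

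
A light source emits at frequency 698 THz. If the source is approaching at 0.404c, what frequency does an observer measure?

β = v/c = 0.404
(1+β)/(1-β) = 1.404/0.596 = 2.356
Doppler factor = √(2.356) = 1.535
f_obs = 698 × 1.535 = 1071 THz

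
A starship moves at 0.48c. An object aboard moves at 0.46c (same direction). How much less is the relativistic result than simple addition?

Classical: u' + v = 0.46 + 0.48 = 0.94c
Relativistic: u = (0.46 + 0.48)/(1 + 0.2208) = 0.94/1.2208 = 0.7700c
Difference: 0.94 - 0.7700 = 0.1700c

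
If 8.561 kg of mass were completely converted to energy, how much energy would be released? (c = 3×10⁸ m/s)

Using E = mc²:
c² = (3×10⁸)² = 9×10¹⁶ m²/s²
E = 8.561 × 9×10¹⁶ = 7.705×10¹⁷ J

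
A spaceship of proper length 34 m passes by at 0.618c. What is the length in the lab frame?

Proper length L₀ = 34 m
γ = 1/√(1 - 0.618²) = 1.272
L = L₀/γ = 34/1.272 = 26.73 m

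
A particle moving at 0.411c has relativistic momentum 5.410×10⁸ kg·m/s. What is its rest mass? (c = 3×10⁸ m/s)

γ = 1/√(1 - 0.411²) = 1.097
v = 0.411 × 3×10⁸ = 1.233×10⁸ m/s
m = p/(γv) = 5.410×10⁸/(1.097 × 1.233×10⁸) = 4.000 kg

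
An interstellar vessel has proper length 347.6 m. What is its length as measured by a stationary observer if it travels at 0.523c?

Proper length L₀ = 347.6 m
γ = 1/√(1 - 0.523²) = 1.173
L = L₀/γ = 347.6/1.173 = 296.3 m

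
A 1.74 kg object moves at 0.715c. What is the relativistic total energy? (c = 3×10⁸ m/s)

γ = 1/√(1 - 0.715²) = 1.4304
mc² = 1.74 × (3×10⁸)² = 1.566×10¹⁷ J
E = γmc² = 1.4304 × 1.566×10¹⁷ = 2.240×10¹⁷ J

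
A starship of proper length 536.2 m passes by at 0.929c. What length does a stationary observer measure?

Proper length L₀ = 536.2 m
γ = 1/√(1 - 0.929²) = 2.702
L = L₀/γ = 536.2/2.702 = 198.4 m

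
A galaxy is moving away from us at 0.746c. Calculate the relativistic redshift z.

β = 0.746
(1+β)/(1-β) = 1.746/0.254 = 6.874
√(6.874) = 2.622
z = 2.622 - 1 = 1.622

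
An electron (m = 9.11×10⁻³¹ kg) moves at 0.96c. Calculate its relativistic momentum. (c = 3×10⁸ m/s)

γ = 1/√(1 - 0.96²) = 3.5714
v = 0.96 × 3×10⁸ = 2.880×10⁸ m/s
p = γmv = 3.5714 × 9.11×10⁻³¹ × 2.880×10⁸ = 9.370×10⁻²² kg·m/s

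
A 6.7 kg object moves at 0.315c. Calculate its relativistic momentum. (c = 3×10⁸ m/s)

γ = 1/√(1 - 0.315²) = 1.0536
v = 0.315 × 3×10⁸ = 9.450×10⁷ m/s
p = γmv = 1.0536 × 6.7 × 9.450×10⁷ = 6.671×10⁸ kg·m/s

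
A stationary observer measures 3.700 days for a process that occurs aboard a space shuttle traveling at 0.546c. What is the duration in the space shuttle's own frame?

Dilated time Δt = 3.700 days
γ = 1/√(1 - 0.546²) = 1.1936
Δt₀ = Δt/γ = 3.700/1.1936 = 3.100 days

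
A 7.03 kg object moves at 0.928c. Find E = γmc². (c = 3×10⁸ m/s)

γ = 1/√(1 - 0.928²) = 2.684
mc² = 7.03 × (3×10⁸)² = 6.327×10¹⁷ J
E = γmc² = 2.684 × 6.327×10¹⁷ = 1.698×10¹⁸ J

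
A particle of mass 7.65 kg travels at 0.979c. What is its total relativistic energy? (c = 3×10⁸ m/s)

γ = 1/√(1 - 0.979²) = 4.905
mc² = 7.65 × (3×10⁸)² = 6.885×10¹⁷ J
E = γmc² = 4.905 × 6.885×10¹⁷ = 3.377×10¹⁸ J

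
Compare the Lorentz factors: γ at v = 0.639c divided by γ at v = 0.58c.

γ₁ = 1/√(1 - 0.639²) = 1.300
γ₂ = 1/√(1 - 0.58²) = 1.228
γ₁/γ₂ = 1.300/1.228 = 1.059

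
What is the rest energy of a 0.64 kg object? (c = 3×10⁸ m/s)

c² = (3×10⁸)² = 9.000×10¹⁶ m²/s²
E₀ = mc² = 0.64 × 9.000×10¹⁶ = 5.760×10¹⁶ J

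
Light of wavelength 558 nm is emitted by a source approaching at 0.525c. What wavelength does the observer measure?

β = 0.525
Wavelength Doppler factor = √(0.475/1.525) = √(0.3115) = 0.5581
λ_obs = 558 × 0.5581 = 311.4 nm (blueshift)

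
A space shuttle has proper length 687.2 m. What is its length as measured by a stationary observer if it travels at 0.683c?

Proper length L₀ = 687.2 m
γ = 1/√(1 - 0.683²) = 1.3691
L = L₀/γ = 687.2/1.3691 = 501.9 m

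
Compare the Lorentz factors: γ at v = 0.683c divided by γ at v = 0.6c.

γ₁ = 1/√(1 - 0.683²) = 1.369
γ₂ = 1/√(1 - 0.6²) = 1.250
γ₁/γ₂ = 1.369/1.250 = 1.095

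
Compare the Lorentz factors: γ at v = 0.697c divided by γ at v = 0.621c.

γ₁ = 1/√(1 - 0.697²) = 1.395
γ₂ = 1/√(1 - 0.621²) = 1.276
γ₁/γ₂ = 1.395/1.276 = 1.093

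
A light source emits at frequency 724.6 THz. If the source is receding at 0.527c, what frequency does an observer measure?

β = v/c = 0.527
(1-β)/(1+β) = 0.473/1.527 = 0.3098
Doppler factor = √(0.3098) = 0.5566
f_obs = 724.6 × 0.5566 = 403.3 THz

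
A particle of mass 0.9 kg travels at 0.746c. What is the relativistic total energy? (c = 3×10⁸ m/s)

γ = 1/√(1 - 0.746²) = 1.5016
mc² = 0.9 × (3×10⁸)² = 8.100×10¹⁶ J
E = γmc² = 1.5016 × 8.100×10¹⁶ = 1.216×10¹⁷ J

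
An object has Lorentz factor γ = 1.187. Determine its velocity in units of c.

From γ = 1/√(1 - v²/c²):
1/γ² = 1/1.187² = 0.7097
v²/c² = 1 - 0.7097 = 0.2903
v/c = √(0.2903) = 0.5388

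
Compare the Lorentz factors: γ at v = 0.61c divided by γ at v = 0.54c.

γ₁ = 1/√(1 - 0.61²) = 1.262
γ₂ = 1/√(1 - 0.54²) = 1.188
γ₁/γ₂ = 1.262/1.188 = 1.062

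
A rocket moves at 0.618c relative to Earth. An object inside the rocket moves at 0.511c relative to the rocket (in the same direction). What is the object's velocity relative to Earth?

u = (u' + v)/(1 + u'v/c²)
Numerator: 0.511 + 0.618 = 1.129
Denominator: 1 + 0.315798 = 1.315798
u = 1.129/1.315798 = 0.8580c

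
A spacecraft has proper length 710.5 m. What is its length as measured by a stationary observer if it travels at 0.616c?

Proper length L₀ = 710.5 m
γ = 1/√(1 - 0.616²) = 1.2694
L = L₀/γ = 710.5/1.2694 = 559.7 m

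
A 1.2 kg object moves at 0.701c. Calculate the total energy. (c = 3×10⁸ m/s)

γ = 1/√(1 - 0.701²) = 1.402
mc² = 1.2 × (3×10⁸)² = 1.080×10¹⁷ J
E = γmc² = 1.402 × 1.080×10¹⁷ = 1.514×10¹⁷ J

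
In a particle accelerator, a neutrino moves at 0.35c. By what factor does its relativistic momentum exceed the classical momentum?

p_rel = γmv, p_class = mv
Ratio = γ = 1/√(1 - 0.35²)
= 1/√(0.8775) = 1.068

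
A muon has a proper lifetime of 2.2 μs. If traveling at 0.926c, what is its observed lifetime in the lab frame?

Proper lifetime τ₀ = 2.2 μs
γ = 1/√(1 - 0.926²) = 2.6488
τ = γτ₀ = 2.6488 × 2.2 μs = 5.827 μs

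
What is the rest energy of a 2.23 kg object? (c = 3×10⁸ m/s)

c² = (3×10⁸)² = 9.000×10¹⁶ m²/s²
E₀ = mc² = 2.23 × 9.000×10¹⁶ = 2.007×10¹⁷ J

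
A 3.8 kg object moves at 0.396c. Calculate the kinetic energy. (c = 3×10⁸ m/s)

γ = 1/√(1 - 0.396²) = 1.08903
γ - 1 = 0.08903
KE = (γ-1)mc² = 0.08903 × 3.8 × (3×10⁸)² = 3.045×10¹⁶ J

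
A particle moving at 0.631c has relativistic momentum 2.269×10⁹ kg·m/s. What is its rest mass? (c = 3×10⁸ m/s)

γ = 1/√(1 - 0.631²) = 1.289
v = 0.631 × 3×10⁸ = 1.893×10⁸ m/s
m = p/(γv) = 2.269×10⁹/(1.289 × 1.893×10⁸) = 9.299 kg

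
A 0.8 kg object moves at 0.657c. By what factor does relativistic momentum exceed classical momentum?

p_rel = γmv, p_class = mv
Ratio = γ = 1/√(1 - 0.657²) = 1.326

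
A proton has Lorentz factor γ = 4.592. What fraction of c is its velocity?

From γ = 1/√(1 - v²/c²):
1/γ² = 1/4.592² = 0.04742
v²/c² = 1 - 0.04742 = 0.9526
v/c = √(0.9526) = 0.9760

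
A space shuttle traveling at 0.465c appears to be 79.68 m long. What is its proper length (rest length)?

Contracted length L = 79.68 m
γ = 1/√(1 - 0.465²) = 1.1295
L₀ = γL = 1.1295 × 79.68 = 90.00 m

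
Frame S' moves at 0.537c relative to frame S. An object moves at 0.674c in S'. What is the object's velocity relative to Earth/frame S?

u = (u' + v)/(1 + u'v/c²)
Numerator: 0.674 + 0.537 = 1.211
Denominator: 1 + 0.361938 = 1.361938
u = 1.211/1.361938 = 0.8892c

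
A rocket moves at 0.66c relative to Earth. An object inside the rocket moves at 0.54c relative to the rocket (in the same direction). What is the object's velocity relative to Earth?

u = (u' + v)/(1 + u'v/c²)
Numerator: 0.54 + 0.66 = 1.2
Denominator: 1 + 0.3564 = 1.3564
u = 1.2/1.3564 = 0.8847c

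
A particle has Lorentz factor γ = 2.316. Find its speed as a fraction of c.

From γ = 1/√(1 - v²/c²):
1/γ² = 1/2.316² = 0.1864
v²/c² = 1 - 0.1864 = 0.8136
v/c = √(0.8136) = 0.9020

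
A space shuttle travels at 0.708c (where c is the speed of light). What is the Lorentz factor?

v/c = 0.708, so (v/c)² = 0.501264
1 - (v/c)² = 0.498736
γ = 1/√(0.498736) = 1.416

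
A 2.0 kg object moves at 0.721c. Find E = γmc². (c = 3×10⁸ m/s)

γ = 1/√(1 - 0.721²) = 1.4431
mc² = 2.0 × (3×10⁸)² = 1.800×10¹⁷ J
E = γmc² = 1.4431 × 1.800×10¹⁷ = 2.598×10¹⁷ J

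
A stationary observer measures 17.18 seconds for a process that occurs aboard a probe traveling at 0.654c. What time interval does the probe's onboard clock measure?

Dilated time Δt = 17.18 seconds
γ = 1/√(1 - 0.654²) = 1.322
Δt₀ = Δt/γ = 17.18/1.322 = 13.00 seconds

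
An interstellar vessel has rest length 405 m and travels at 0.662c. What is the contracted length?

Proper length L₀ = 405 m
γ = 1/√(1 - 0.662²) = 1.33422
L = L₀/γ = 405/1.33422 = 303.5 m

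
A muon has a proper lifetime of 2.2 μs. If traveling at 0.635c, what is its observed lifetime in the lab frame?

Proper lifetime τ₀ = 2.2 μs
γ = 1/√(1 - 0.635²) = 1.2945
τ = γτ₀ = 1.2945 × 2.2 μs = 2.848 μs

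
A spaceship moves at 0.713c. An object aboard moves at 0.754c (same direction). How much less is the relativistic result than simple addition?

Classical: u' + v = 0.754 + 0.713 = 1.467c
Relativistic: u = (0.754 + 0.713)/(1 + 0.537602) = 1.467/1.537602 = 0.9541c
Difference: 1.467 - 0.9541 = 0.5129c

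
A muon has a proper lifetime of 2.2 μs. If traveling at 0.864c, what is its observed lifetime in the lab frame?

Proper lifetime τ₀ = 2.2 μs
γ = 1/√(1 - 0.864²) = 1.986
τ = γτ₀ = 1.986 × 2.2 μs = 4.369 μs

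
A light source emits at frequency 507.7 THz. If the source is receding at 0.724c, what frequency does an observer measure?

β = v/c = 0.724
(1-β)/(1+β) = 0.276/1.724 = 0.1601
Doppler factor = √(0.1601) = 0.4001
f_obs = 507.7 × 0.4001 = 203.1 THz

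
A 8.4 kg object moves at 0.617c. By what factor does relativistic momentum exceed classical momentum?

p_rel = γmv, p_class = mv
Ratio = γ = 1/√(1 - 0.617²) = 1.271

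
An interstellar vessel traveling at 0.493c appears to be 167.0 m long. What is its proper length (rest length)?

Contracted length L = 167.0 m
γ = 1/√(1 - 0.493²) = 1.149
L₀ = γL = 1.149 × 167.0 = 191.9 m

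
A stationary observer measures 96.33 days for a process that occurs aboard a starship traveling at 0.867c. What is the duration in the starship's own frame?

Dilated time Δt = 96.33 days
γ = 1/√(1 - 0.867²) = 2.007
Δt₀ = Δt/γ = 96.33/2.007 = 48.00 days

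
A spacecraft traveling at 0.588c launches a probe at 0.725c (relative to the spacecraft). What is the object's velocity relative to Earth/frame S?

u = (u' + v)/(1 + u'v/c²)
Numerator: 0.725 + 0.588 = 1.313
Denominator: 1 + 0.4263 = 1.4263
u = 1.313/1.4263 = 0.9206c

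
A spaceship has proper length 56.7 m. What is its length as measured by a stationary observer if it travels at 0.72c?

Proper length L₀ = 56.7 m
γ = 1/√(1 - 0.72²) = 1.441
L = L₀/γ = 56.7/1.441 = 39.35 m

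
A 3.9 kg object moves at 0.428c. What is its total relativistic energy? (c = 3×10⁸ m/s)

γ = 1/√(1 - 0.428²) = 1.1065
mc² = 3.9 × (3×10⁸)² = 3.510×10¹⁷ J
E = γmc² = 1.1065 × 3.510×10¹⁷ = 3.884×10¹⁷ J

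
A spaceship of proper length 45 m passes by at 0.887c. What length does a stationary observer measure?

Proper length L₀ = 45 m
γ = 1/√(1 - 0.887²) = 2.166
L = L₀/γ = 45/2.166 = 20.78 m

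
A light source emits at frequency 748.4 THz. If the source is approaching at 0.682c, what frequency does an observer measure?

β = v/c = 0.682
(1+β)/(1-β) = 1.682/0.318 = 5.289
Doppler factor = √(5.289) = 2.300
f_obs = 748.4 × 2.300 = 1721 THz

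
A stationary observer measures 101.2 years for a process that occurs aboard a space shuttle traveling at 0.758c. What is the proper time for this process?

Dilated time Δt = 101.2 years
γ = 1/√(1 - 0.758²) = 1.533
Δt₀ = Δt/γ = 101.2/1.533 = 66.01 years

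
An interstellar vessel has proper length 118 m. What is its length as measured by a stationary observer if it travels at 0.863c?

Proper length L₀ = 118 m
γ = 1/√(1 - 0.863²) = 1.9794
L = L₀/γ = 118/1.9794 = 59.61 m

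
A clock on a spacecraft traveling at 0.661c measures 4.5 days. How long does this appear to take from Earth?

Proper time Δt₀ = 4.5 days
γ = 1/√(1 - 0.661²) = 1.3326
Δt = γΔt₀ = 1.3326 × 4.5 = 5.997 days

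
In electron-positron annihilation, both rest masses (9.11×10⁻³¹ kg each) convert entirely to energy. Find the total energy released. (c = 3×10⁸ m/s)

Both particles have the same rest mass, so total mass = 2m
E = 2m·c² = 2 × 9.11×10⁻³¹ × (3×10⁸)²
= 2 × 9.11×10⁻³¹ × 9×10¹⁶
= 1.640×10⁻¹³ J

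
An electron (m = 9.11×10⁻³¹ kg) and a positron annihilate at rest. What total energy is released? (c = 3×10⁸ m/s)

Both particles have the same rest mass, so total mass = 2m
E = 2m·c² = 2 × 9.11×10⁻³¹ × (3×10⁸)²
= 2 × 9.11×10⁻³¹ × 9×10¹⁶
= 1.640×10⁻¹³ J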